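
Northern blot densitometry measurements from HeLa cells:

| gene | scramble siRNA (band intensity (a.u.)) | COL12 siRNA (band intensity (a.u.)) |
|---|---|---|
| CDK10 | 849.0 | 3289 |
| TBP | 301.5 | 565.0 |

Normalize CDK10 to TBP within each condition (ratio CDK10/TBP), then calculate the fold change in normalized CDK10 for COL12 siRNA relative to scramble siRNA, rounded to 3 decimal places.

CDK10/TBP (scramble siRNA) = 849.0 / 301.5 = 2.8159
CDK10/TBP (COL12 siRNA) = 3289 / 565.0 = 5.8212
Fold change = 5.8212 / 2.8159 = 2.0673

2.067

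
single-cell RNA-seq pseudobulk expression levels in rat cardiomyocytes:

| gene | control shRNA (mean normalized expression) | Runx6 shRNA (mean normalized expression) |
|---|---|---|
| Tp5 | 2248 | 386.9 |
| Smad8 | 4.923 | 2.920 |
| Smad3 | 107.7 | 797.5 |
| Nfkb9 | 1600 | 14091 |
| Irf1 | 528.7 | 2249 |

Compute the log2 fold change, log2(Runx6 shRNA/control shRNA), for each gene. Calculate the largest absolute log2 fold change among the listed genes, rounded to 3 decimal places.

3.139

log2(386.9/2248) = -2.539  (Tp5)
log2(2.920/4.923) = -0.754  (Smad8)
log2(797.5/107.7) = 2.888  (Smad3)
log2(14091/1600) = 3.139  (Nfkb9)
log2(2249/528.7) = 2.089  (Irf1)
The largest magnitude belongs to Nfkb9.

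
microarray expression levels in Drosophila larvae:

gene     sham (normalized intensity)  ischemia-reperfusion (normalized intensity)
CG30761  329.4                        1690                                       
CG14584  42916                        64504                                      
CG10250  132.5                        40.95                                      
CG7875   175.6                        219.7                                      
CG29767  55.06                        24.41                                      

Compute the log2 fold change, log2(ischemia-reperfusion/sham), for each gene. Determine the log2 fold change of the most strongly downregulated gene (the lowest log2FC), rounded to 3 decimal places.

log2(1690/329.4) = 2.359  (CG30761)
log2(64504/42916) = 0.588  (CG14584)
log2(40.95/132.5) = -1.694  (CG10250)
log2(219.7/175.6) = 0.323  (CG7875)
log2(24.41/55.06) = -1.174  (CG29767)
CG10250 is most strongly downregulated.

-1.694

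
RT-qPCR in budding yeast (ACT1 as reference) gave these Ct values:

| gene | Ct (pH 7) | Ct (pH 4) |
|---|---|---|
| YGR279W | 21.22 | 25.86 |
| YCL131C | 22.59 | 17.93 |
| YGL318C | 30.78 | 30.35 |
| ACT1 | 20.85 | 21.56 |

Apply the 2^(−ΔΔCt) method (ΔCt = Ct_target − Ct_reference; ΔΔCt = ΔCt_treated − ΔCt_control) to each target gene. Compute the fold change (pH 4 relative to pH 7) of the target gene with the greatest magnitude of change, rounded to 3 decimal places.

41.355

YGR279W: ΔΔCt = (25.86−21.56) − (21.22−20.85) = 4.30 − 0.37 = 3.93; fold change = 2^-3.93 = 0.066
YCL131C: ΔΔCt = (17.93−21.56) − (22.59−20.85) = -3.63 − 1.74 = -5.37; fold change = 2^5.37 = 41.355
YGL318C: ΔΔCt = (30.35−21.56) − (30.78−20.85) = 8.79 − 9.93 = -1.14; fold change = 2^1.14 = 2.204
YCL131C has the largest |ΔΔCt| = 5.37.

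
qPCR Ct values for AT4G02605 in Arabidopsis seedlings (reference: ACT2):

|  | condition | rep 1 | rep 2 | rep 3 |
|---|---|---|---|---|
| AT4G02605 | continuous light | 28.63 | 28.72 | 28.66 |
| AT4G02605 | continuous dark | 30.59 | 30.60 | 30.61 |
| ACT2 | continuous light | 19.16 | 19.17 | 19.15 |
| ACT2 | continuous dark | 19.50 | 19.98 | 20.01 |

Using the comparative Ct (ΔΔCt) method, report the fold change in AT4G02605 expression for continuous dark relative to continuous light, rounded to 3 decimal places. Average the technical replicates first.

Mean Ct: AT4G02605 continuous light 28.670; AT4G02605 continuous dark 30.600; ACT2 continuous light 19.160; ACT2 continuous dark 19.830
ΔCt(continuous light) = 28.670 − 19.160 = 9.510
ΔCt(continuous dark) = 30.600 − 19.830 = 10.770
ΔΔCt = 10.770 − 9.510 = 1.260
Fold change = 2^(−1.260) = 0.4175

0.418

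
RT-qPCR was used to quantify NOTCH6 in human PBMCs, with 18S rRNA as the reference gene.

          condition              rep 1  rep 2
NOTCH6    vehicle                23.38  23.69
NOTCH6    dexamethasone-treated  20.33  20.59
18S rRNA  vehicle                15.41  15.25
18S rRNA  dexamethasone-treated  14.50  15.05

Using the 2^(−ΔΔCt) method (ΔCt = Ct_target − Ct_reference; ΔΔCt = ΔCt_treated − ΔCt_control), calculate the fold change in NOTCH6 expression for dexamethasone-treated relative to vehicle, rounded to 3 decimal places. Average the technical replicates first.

Mean Ct: NOTCH6 vehicle 23.535; NOTCH6 dexamethasone-treated 20.460; 18S rRNA vehicle 15.330; 18S rRNA dexamethasone-treated 14.775
ΔCt(vehicle) = 23.535 − 15.330 = 8.205
ΔCt(dexamethasone-treated) = 20.460 − 14.775 = 5.685
ΔΔCt = 5.685 − 8.205 = -2.520
Fold change = 2^(−(-2.520)) = 2^2.520 = 5.7358

5.736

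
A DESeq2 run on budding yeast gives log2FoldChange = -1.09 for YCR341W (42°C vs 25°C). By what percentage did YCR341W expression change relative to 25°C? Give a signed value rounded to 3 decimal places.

-53.024%

Fold change = 2^(-1.09) = 0.4698
Percent change = (FC − 1) × 100% = (0.4698 − 1) × 100 = -53.024%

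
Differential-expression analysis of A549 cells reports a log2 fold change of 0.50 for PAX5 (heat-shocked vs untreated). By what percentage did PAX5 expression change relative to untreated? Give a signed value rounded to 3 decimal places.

41.421%

Fold change = 2^(0.50) = 1.4142
Percent change = (FC − 1) × 100% = (1.4142 − 1) × 100 = 41.421%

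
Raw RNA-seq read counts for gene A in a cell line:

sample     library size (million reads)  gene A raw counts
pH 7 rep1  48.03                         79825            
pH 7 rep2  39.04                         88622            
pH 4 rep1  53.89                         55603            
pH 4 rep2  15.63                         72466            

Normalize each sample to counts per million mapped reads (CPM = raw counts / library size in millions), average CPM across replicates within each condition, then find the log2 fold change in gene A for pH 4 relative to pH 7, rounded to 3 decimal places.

CPM(pH 7 rep1) = 79825 / 48.03 = 1661.9821
CPM(pH 7 rep2) = 88622 / 39.04 = 2270.0307
CPM(pH 4 rep1) = 55603 / 53.89 = 1031.7870
CPM(pH 4 rep2) = 72466 / 15.63 = 4636.3404
mean CPM(pH 7) = 1966.0064; mean CPM(pH 4) = 2834.0637
Fold change = 2834.0637 / 1966.0064 = 1.44153
log2(1.44153) = 0.5276

0.528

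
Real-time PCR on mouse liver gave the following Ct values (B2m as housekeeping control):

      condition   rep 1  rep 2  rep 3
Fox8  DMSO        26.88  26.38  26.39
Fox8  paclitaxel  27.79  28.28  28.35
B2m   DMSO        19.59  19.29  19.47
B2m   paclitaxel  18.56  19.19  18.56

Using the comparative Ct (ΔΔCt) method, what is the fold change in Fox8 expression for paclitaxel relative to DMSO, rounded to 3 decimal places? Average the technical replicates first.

Mean Ct: Fox8 DMSO 26.550; Fox8 paclitaxel 28.140; B2m DMSO 19.450; B2m paclitaxel 18.770
ΔCt(DMSO) = 26.550 − 19.450 = 7.100
ΔCt(paclitaxel) = 28.140 − 18.770 = 9.370
ΔΔCt = 9.370 − 7.100 = 2.270
Fold change = 2^(−2.270) = 0.2073

0.207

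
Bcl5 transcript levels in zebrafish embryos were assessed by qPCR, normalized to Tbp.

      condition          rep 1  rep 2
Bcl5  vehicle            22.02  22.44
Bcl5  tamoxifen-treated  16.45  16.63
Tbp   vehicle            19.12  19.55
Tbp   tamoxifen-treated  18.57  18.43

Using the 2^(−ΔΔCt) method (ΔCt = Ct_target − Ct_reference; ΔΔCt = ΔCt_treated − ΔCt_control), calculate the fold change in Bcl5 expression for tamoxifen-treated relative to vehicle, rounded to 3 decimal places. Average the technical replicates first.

Mean Ct: Bcl5 vehicle 22.230; Bcl5 tamoxifen-treated 16.540; Tbp vehicle 19.335; Tbp tamoxifen-treated 18.500
ΔCt(vehicle) = 22.230 − 19.335 = 2.895
ΔCt(tamoxifen-treated) = 16.540 − 18.500 = -1.960
ΔΔCt = -1.960 − 2.895 = -4.855
Fold change = 2^(−(-4.855)) = 2^4.855 = 28.9401

28.940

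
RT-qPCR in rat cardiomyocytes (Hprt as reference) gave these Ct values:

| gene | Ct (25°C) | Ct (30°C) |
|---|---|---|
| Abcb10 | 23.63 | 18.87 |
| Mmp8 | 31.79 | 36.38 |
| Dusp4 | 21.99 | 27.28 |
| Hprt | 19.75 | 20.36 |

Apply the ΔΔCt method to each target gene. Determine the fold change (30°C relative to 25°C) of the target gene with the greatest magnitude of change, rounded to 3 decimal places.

Abcb10: ΔΔCt = (18.87−20.36) − (23.63−19.75) = -1.49 − 3.88 = -5.37; fold change = 2^5.37 = 41.355
Mmp8: ΔΔCt = (36.38−20.36) − (31.79−19.75) = 16.02 − 12.04 = 3.98; fold change = 2^-3.98 = 0.063
Dusp4: ΔΔCt = (27.28−20.36) − (21.99−19.75) = 6.92 − 2.24 = 4.68; fold change = 2^-4.68 = 0.039
Abcb10 has the largest |ΔΔCt| = 5.37.

41.355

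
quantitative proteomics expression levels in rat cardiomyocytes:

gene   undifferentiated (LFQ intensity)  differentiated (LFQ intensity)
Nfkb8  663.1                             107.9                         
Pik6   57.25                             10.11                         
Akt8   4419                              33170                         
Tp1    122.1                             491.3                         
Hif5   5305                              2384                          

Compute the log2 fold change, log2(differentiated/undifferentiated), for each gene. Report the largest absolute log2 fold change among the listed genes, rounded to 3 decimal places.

log2(107.9/663.1) = -2.620  (Nfkb8)
log2(10.11/57.25) = -2.501  (Pik6)
log2(33170/4419) = 2.908  (Akt8)
log2(491.3/122.1) = 2.009  (Tp1)
log2(2384/5305) = -1.154  (Hif5)
The largest magnitude belongs to Akt8.

2.908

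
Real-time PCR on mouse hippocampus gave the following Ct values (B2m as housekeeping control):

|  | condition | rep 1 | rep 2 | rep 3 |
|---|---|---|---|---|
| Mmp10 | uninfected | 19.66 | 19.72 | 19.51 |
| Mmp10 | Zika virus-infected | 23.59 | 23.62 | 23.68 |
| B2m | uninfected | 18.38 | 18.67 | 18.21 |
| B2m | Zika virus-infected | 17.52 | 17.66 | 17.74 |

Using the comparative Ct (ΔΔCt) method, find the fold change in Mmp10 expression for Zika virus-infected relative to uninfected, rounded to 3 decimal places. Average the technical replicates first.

0.036

Mean Ct: Mmp10 uninfected 19.630; Mmp10 Zika virus-infected 23.630; B2m uninfected 18.420; B2m Zika virus-infected 17.640
ΔCt(uninfected) = 19.630 − 18.420 = 1.210
ΔCt(Zika virus-infected) = 23.630 − 17.640 = 5.990
ΔΔCt = 5.990 − 1.210 = 4.780
Fold change = 2^(−4.780) = 0.0364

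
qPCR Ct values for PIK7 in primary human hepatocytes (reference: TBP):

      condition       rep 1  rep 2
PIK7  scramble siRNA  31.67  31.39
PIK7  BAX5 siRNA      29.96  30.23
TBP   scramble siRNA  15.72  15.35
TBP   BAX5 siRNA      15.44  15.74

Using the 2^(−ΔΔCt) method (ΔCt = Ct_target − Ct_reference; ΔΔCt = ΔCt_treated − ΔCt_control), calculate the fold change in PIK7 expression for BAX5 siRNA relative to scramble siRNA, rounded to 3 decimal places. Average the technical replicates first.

2.809

Mean Ct: PIK7 scramble siRNA 31.530; PIK7 BAX5 siRNA 30.095; TBP scramble siRNA 15.535; TBP BAX5 siRNA 15.590
ΔCt(scramble siRNA) = 31.530 − 15.535 = 15.995
ΔCt(BAX5 siRNA) = 30.095 − 15.590 = 14.505
ΔΔCt = 14.505 − 15.995 = -1.490
Fold change = 2^(−(-1.490)) = 2^1.490 = 2.8089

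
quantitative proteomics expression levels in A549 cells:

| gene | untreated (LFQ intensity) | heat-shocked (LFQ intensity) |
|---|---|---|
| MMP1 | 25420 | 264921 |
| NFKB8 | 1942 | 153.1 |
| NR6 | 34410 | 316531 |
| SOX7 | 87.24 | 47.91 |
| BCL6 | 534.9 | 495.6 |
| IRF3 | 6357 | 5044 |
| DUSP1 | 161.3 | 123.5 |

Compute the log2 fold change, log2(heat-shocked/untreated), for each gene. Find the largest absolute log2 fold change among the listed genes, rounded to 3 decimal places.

log2(264921/25420) = 3.382  (MMP1)
log2(153.1/1942) = -3.665  (NFKB8)
log2(316531/34410) = 3.201  (NR6)
log2(47.91/87.24) = -0.865  (SOX7)
log2(495.6/534.9) = -0.110  (BCL6)
log2(5044/6357) = -0.334  (IRF3)
log2(123.5/161.3) = -0.385  (DUSP1)
The largest magnitude belongs to NFKB8.

3.665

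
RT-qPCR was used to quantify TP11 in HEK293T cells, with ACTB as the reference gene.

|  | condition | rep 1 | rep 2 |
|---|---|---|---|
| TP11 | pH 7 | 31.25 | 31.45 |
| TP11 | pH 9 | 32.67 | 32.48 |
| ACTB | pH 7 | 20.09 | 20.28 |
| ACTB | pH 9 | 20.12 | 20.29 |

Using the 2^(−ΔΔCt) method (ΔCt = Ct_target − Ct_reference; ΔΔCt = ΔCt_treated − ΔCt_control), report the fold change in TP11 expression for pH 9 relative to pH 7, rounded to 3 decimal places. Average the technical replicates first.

0.434

Mean Ct: TP11 pH 7 31.350; TP11 pH 9 32.575; ACTB pH 7 20.185; ACTB pH 9 20.205
ΔCt(pH 7) = 31.350 − 20.185 = 11.165
ΔCt(pH 9) = 32.575 − 20.205 = 12.370
ΔΔCt = 12.370 − 11.165 = 1.205
Fold change = 2^(−1.205) = 0.4338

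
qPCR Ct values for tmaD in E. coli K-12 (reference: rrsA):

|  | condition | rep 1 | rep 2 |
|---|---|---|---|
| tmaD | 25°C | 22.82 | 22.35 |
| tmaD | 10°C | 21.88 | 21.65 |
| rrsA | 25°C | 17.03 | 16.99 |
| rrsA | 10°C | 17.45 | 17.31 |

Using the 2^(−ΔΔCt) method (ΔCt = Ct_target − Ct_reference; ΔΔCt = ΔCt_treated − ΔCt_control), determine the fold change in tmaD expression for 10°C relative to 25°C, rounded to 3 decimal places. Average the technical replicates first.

Mean Ct: tmaD 25°C 22.585; tmaD 10°C 21.765; rrsA 25°C 17.010; rrsA 10°C 17.380
ΔCt(25°C) = 22.585 − 17.010 = 5.575
ΔCt(10°C) = 21.765 − 17.380 = 4.385
ΔΔCt = 4.385 − 5.575 = -1.190
Fold change = 2^(−(-1.190)) = 2^1.190 = 2.2815

2.282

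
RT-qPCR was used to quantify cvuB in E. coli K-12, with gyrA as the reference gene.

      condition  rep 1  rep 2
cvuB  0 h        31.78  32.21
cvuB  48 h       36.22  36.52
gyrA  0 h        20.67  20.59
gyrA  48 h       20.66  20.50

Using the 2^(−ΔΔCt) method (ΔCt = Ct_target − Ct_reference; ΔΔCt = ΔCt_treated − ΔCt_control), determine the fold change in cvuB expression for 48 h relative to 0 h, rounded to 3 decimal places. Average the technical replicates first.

Mean Ct: cvuB 0 h 31.995; cvuB 48 h 36.370; gyrA 0 h 20.630; gyrA 48 h 20.580
ΔCt(0 h) = 31.995 − 20.630 = 11.365
ΔCt(48 h) = 36.370 − 20.580 = 15.790
ΔΔCt = 15.790 − 11.365 = 4.425
Fold change = 2^(−4.425) = 0.0466

0.047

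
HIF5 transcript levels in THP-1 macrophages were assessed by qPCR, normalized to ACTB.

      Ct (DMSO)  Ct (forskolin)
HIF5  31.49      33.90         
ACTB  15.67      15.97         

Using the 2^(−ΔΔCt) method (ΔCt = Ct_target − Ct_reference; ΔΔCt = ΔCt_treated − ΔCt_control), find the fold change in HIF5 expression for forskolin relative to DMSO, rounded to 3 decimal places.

ΔCt(DMSO) = 31.490 − 15.670 = 15.820
ΔCt(forskolin) = 33.900 − 15.970 = 17.930
ΔΔCt = 17.930 − 15.820 = 2.110
Fold change = 2^(−2.110) = 0.2316

0.232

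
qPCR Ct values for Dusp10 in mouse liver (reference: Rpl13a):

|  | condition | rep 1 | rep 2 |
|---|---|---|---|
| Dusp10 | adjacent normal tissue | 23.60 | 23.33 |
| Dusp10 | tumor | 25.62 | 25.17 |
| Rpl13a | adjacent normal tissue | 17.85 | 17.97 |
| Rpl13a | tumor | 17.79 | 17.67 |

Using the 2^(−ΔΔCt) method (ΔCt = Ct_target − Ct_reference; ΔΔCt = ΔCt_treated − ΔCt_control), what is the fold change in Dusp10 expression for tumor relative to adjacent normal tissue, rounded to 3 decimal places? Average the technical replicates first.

Mean Ct: Dusp10 adjacent normal tissue 23.465; Dusp10 tumor 25.395; Rpl13a adjacent normal tissue 17.910; Rpl13a tumor 17.730
ΔCt(adjacent normal tissue) = 23.465 − 17.910 = 5.555
ΔCt(tumor) = 25.395 − 17.730 = 7.665
ΔΔCt = 7.665 − 5.555 = 2.110
Fold change = 2^(−2.110) = 0.2316

0.232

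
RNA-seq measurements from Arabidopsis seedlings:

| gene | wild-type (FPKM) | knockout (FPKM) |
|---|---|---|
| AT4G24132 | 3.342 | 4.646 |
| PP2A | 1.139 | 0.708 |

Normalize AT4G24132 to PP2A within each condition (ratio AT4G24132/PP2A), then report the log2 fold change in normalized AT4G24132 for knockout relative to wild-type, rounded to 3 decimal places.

1.161

AT4G24132/PP2A (wild-type) = 3.342 / 1.139 = 2.9342
AT4G24132/PP2A (knockout) = 4.646 / 0.708 = 6.5621
Fold change = 6.5621 / 2.9342 = 2.2365
log2(2.2365) = 1.1612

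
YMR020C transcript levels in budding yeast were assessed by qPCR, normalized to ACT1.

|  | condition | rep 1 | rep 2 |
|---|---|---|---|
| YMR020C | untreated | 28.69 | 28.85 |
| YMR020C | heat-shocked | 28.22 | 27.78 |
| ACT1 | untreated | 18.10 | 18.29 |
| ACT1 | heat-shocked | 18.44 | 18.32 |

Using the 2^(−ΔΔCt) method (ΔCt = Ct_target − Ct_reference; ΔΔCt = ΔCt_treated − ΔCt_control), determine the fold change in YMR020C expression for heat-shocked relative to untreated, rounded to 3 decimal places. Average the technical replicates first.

Mean Ct: YMR020C untreated 28.770; YMR020C heat-shocked 28.000; ACT1 untreated 18.195; ACT1 heat-shocked 18.380
ΔCt(untreated) = 28.770 − 18.195 = 10.575
ΔCt(heat-shocked) = 28.000 − 18.380 = 9.620
ΔΔCt = 9.620 − 10.575 = -0.955
Fold change = 2^(−(-0.955)) = 2^0.955 = 1.9386

1.939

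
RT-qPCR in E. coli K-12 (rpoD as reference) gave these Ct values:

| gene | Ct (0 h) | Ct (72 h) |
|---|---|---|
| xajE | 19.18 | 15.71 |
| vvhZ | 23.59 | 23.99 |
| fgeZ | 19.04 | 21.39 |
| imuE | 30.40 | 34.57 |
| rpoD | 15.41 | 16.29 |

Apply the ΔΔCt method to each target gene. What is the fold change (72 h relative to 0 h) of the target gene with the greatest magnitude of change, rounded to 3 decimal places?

xajE: ΔΔCt = (15.71−16.29) − (19.18−15.41) = -0.58 − 3.77 = -4.35; fold change = 2^4.35 = 20.393
vvhZ: ΔΔCt = (23.99−16.29) − (23.59−15.41) = 7.70 − 8.18 = -0.48; fold change = 2^0.48 = 1.395
fgeZ: ΔΔCt = (21.39−16.29) − (19.04−15.41) = 5.10 − 3.63 = 1.47; fold change = 2^-1.47 = 0.361
imuE: ΔΔCt = (34.57−16.29) − (30.40−15.41) = 18.28 − 14.99 = 3.29; fold change = 2^-3.29 = 0.102
xajE has the largest |ΔΔCt| = 4.35.

20.393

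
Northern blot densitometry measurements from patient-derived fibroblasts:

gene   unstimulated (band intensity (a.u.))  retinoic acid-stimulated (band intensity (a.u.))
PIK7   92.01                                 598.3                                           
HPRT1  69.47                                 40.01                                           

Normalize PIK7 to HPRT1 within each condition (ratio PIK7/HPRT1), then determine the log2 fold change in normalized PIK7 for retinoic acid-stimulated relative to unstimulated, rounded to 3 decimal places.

PIK7/HPRT1 (unstimulated) = 92.01 / 69.47 = 1.3245
PIK7/HPRT1 (retinoic acid-stimulated) = 598.3 / 40.01 = 14.954
Fold change = 14.954 / 1.3245 = 11.2905
log2(11.2905) = 3.4970

3.497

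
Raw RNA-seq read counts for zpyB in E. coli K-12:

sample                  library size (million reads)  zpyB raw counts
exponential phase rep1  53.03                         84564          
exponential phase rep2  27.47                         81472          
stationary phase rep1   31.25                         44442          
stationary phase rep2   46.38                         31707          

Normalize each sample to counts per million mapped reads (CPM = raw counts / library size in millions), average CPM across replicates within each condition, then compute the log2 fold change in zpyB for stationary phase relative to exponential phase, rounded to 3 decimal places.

CPM(exponential phase rep1) = 84564 / 53.03 = 1594.6445
CPM(exponential phase rep2) = 81472 / 27.47 = 2965.8537
CPM(stationary phase rep1) = 44442 / 31.25 = 1422.1440
CPM(stationary phase rep2) = 31707 / 46.38 = 683.6352
mean CPM(exponential phase) = 2280.2491; mean CPM(stationary phase) = 1052.8896
Fold change = 1052.8896 / 2280.2491 = 0.46174
log2(0.46174) = -1.1148

-1.115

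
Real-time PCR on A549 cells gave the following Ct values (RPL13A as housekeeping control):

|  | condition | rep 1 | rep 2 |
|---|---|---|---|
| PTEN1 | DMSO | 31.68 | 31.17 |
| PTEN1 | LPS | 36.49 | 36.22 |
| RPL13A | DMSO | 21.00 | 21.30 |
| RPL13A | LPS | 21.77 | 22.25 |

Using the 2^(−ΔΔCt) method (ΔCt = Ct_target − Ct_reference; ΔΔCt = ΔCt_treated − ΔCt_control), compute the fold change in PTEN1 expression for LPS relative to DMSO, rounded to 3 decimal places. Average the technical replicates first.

0.060

Mean Ct: PTEN1 DMSO 31.425; PTEN1 LPS 36.355; RPL13A DMSO 21.150; RPL13A LPS 22.010
ΔCt(DMSO) = 31.425 − 21.150 = 10.275
ΔCt(LPS) = 36.355 − 22.010 = 14.345
ΔΔCt = 14.345 − 10.275 = 4.070
Fold change = 2^(−4.070) = 0.0595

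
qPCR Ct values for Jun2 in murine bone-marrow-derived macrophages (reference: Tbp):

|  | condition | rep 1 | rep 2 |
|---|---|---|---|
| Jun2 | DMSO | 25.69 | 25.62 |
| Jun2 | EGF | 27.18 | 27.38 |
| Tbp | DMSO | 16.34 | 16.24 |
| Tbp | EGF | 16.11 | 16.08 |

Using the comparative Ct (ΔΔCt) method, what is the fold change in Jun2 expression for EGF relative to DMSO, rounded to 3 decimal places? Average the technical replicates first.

Mean Ct: Jun2 DMSO 25.655; Jun2 EGF 27.280; Tbp DMSO 16.290; Tbp EGF 16.095
ΔCt(DMSO) = 25.655 − 16.290 = 9.365
ΔCt(EGF) = 27.280 − 16.095 = 11.185
ΔΔCt = 11.185 − 9.365 = 1.820
Fold change = 2^(−1.820) = 0.2832

0.283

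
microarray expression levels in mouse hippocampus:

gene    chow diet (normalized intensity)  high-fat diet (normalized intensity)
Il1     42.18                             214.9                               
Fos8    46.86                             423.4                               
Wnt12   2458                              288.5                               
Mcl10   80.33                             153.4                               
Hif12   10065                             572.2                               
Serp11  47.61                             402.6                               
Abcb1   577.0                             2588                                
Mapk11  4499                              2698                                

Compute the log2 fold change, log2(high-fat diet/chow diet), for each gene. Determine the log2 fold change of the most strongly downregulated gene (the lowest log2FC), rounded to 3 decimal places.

log2(214.9/42.18) = 2.349  (Il1)
log2(423.4/46.86) = 3.176  (Fos8)
log2(288.5/2458) = -3.091  (Wnt12)
log2(153.4/80.33) = 0.933  (Mcl10)
log2(572.2/10065) = -4.137  (Hif12)
log2(402.6/47.61) = 3.080  (Serp11)
log2(2588/577.0) = 2.165  (Abcb1)
log2(2698/4499) = -0.738  (Mapk11)
Hif12 is most strongly downregulated.

-4.137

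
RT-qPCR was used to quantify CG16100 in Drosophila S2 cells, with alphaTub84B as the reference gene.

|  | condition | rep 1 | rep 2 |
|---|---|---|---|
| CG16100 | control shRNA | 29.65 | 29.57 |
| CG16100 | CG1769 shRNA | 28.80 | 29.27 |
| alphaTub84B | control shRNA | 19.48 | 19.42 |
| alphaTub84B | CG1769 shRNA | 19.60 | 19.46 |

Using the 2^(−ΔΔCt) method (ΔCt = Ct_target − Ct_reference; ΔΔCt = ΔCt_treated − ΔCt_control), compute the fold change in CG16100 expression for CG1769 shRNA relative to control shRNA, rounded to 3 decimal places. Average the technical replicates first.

1.575

Mean Ct: CG16100 control shRNA 29.610; CG16100 CG1769 shRNA 29.035; alphaTub84B control shRNA 19.450; alphaTub84B CG1769 shRNA 19.530
ΔCt(control shRNA) = 29.610 − 19.450 = 10.160
ΔCt(CG1769 shRNA) = 29.035 − 19.530 = 9.505
ΔΔCt = 9.505 − 10.160 = -0.655
Fold change = 2^(−(-0.655)) = 2^0.655 = 1.5746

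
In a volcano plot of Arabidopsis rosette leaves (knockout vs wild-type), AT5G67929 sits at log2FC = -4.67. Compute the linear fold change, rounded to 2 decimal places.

0.04

Fold change = 2^(-4.67) = 0.039
That is, AT5G67929 drops to 3.9% of the wild-type level.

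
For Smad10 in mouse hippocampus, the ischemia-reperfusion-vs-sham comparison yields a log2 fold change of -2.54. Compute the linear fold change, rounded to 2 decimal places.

0.17

Fold change = 2^(-2.54) = 0.172
That is, Smad10 drops to 17.2% of the sham level.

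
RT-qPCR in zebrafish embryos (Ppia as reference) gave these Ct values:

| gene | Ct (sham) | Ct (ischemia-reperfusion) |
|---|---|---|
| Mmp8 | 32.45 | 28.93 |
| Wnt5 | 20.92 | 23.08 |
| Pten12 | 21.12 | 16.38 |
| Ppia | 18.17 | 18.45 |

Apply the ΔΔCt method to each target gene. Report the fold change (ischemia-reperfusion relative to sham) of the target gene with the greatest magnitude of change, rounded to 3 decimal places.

32.447

Mmp8: ΔΔCt = (28.93−18.45) − (32.45−18.17) = 10.48 − 14.28 = -3.80; fold change = 2^3.80 = 13.929
Wnt5: ΔΔCt = (23.08−18.45) − (20.92−18.17) = 4.63 − 2.75 = 1.88; fold change = 2^-1.88 = 0.272
Pten12: ΔΔCt = (16.38−18.45) − (21.12−18.17) = -2.07 − 2.95 = -5.02; fold change = 2^5.02 = 32.447
Pten12 has the largest |ΔΔCt| = 5.02.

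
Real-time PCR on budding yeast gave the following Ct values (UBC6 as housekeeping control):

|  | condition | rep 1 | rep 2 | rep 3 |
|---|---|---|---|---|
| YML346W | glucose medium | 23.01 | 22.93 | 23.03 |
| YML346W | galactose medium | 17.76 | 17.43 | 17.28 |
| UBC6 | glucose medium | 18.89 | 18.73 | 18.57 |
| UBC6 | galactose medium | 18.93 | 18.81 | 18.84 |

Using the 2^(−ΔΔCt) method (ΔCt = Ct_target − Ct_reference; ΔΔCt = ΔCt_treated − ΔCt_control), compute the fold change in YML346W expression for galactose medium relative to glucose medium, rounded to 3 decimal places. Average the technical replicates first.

Mean Ct: YML346W glucose medium 22.990; YML346W galactose medium 17.490; UBC6 glucose medium 18.730; UBC6 galactose medium 18.860
ΔCt(glucose medium) = 22.990 − 18.730 = 4.260
ΔCt(galactose medium) = 17.490 − 18.860 = -1.370
ΔΔCt = -1.370 − 4.260 = -5.630
Fold change = 2^(−(-5.630)) = 2^5.630 = 49.5221

49.522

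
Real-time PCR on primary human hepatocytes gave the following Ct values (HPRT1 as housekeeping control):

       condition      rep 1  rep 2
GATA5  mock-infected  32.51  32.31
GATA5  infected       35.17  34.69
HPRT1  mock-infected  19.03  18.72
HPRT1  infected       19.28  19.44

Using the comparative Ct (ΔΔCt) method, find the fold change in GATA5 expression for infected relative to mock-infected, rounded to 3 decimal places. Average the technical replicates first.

Mean Ct: GATA5 mock-infected 32.410; GATA5 infected 34.930; HPRT1 mock-infected 18.875; HPRT1 infected 19.360
ΔCt(mock-infected) = 32.410 − 18.875 = 13.535
ΔCt(infected) = 34.930 − 19.360 = 15.570
ΔΔCt = 15.570 − 13.535 = 2.035
Fold change = 2^(−2.035) = 0.2440

0.244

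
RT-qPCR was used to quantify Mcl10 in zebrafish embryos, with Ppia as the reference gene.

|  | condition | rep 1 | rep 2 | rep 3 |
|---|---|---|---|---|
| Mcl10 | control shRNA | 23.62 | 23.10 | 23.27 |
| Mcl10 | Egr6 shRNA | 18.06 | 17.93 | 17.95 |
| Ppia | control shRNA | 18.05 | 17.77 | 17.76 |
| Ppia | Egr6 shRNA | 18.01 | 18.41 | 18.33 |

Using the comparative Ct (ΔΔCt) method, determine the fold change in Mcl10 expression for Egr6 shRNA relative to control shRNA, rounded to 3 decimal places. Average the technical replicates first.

53.446

Mean Ct: Mcl10 control shRNA 23.330; Mcl10 Egr6 shRNA 17.980; Ppia control shRNA 17.860; Ppia Egr6 shRNA 18.250
ΔCt(control shRNA) = 23.330 − 17.860 = 5.470
ΔCt(Egr6 shRNA) = 17.980 − 18.250 = -0.270
ΔΔCt = -0.270 − 5.470 = -5.740
Fold change = 2^(−(-5.740)) = 2^5.740 = 53.4456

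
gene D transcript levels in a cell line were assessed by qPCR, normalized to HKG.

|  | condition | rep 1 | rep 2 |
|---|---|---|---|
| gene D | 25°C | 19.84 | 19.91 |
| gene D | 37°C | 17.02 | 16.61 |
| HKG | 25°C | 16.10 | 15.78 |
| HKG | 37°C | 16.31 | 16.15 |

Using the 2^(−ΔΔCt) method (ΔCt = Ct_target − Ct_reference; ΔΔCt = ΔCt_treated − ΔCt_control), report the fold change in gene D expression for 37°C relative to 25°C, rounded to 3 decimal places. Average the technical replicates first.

10.196

Mean Ct: gene D 25°C 19.875; gene D 37°C 16.815; HKG 25°C 15.940; HKG 37°C 16.230
ΔCt(25°C) = 19.875 − 15.940 = 3.935
ΔCt(37°C) = 16.815 − 16.230 = 0.585
ΔΔCt = 0.585 − 3.935 = -3.350
Fold change = 2^(−(-3.350)) = 2^3.350 = 10.1965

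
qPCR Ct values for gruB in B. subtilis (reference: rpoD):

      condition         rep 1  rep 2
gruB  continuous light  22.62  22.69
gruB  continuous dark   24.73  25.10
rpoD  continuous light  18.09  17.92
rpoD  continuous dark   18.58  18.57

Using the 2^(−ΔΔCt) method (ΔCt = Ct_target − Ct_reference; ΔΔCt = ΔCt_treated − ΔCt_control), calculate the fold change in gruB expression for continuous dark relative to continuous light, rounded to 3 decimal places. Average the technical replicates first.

0.310

Mean Ct: gruB continuous light 22.655; gruB continuous dark 24.915; rpoD continuous light 18.005; rpoD continuous dark 18.575
ΔCt(continuous light) = 22.655 − 18.005 = 4.650
ΔCt(continuous dark) = 24.915 − 18.575 = 6.340
ΔΔCt = 6.340 − 4.650 = 1.690
Fold change = 2^(−1.690) = 0.3099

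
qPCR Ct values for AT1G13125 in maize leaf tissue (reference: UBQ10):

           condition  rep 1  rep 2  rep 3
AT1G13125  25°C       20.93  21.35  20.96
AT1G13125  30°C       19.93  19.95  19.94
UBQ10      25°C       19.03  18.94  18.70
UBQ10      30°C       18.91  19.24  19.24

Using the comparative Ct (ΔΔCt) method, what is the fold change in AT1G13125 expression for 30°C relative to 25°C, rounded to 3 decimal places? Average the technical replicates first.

Mean Ct: AT1G13125 25°C 21.080; AT1G13125 30°C 19.940; UBQ10 25°C 18.890; UBQ10 30°C 19.130
ΔCt(25°C) = 21.080 − 18.890 = 2.190
ΔCt(30°C) = 19.940 − 19.130 = 0.810
ΔΔCt = 0.810 − 2.190 = -1.380
Fold change = 2^(−(-1.380)) = 2^1.380 = 2.6027

2.603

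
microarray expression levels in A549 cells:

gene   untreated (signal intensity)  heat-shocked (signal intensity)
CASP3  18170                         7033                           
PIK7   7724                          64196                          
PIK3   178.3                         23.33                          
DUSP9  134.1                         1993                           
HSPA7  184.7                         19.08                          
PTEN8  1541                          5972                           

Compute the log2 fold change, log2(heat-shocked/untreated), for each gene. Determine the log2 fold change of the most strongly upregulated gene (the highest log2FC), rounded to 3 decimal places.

3.894

log2(7033/18170) = -1.369  (CASP3)
log2(64196/7724) = 3.055  (PIK7)
log2(23.33/178.3) = -2.934  (PIK3)
log2(1993/134.1) = 3.894  (DUSP9)
log2(19.08/184.7) = -3.275  (HSPA7)
log2(5972/1541) = 1.954  (PTEN8)
DUSP9 is most strongly upregulated.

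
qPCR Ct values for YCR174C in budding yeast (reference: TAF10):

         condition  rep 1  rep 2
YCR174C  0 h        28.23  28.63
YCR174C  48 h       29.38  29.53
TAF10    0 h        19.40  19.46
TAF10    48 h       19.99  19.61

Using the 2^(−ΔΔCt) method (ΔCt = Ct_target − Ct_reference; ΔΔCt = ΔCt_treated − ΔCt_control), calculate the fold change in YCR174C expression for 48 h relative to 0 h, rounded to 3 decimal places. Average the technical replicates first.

0.635

Mean Ct: YCR174C 0 h 28.430; YCR174C 48 h 29.455; TAF10 0 h 19.430; TAF10 48 h 19.800
ΔCt(0 h) = 28.430 − 19.430 = 9.000
ΔCt(48 h) = 29.455 − 19.800 = 9.655
ΔΔCt = 9.655 − 9.000 = 0.655
Fold change = 2^(−0.655) = 0.6351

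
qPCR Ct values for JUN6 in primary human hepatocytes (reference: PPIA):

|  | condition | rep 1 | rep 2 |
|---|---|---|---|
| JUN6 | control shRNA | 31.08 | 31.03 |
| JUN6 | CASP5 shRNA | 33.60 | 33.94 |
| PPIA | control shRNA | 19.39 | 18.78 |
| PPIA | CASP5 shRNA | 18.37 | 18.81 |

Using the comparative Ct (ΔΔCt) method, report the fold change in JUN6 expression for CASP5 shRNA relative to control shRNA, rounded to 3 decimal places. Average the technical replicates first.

Mean Ct: JUN6 control shRNA 31.055; JUN6 CASP5 shRNA 33.770; PPIA control shRNA 19.085; PPIA CASP5 shRNA 18.590
ΔCt(control shRNA) = 31.055 − 19.085 = 11.970
ΔCt(CASP5 shRNA) = 33.770 − 18.590 = 15.180
ΔΔCt = 15.180 − 11.970 = 3.210
Fold change = 2^(−3.210) = 0.1081

0.108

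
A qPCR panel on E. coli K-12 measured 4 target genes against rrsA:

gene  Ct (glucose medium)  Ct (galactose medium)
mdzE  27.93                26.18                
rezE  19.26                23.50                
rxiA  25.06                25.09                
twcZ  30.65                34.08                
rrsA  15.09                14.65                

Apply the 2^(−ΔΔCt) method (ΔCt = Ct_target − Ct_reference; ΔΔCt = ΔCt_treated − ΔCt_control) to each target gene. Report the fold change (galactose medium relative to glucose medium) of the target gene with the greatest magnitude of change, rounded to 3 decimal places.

0.039

mdzE: ΔΔCt = (26.18−14.65) − (27.93−15.09) = 11.53 − 12.84 = -1.31; fold change = 2^1.31 = 2.479
rezE: ΔΔCt = (23.50−14.65) − (19.26−15.09) = 8.85 − 4.17 = 4.68; fold change = 2^-4.68 = 0.039
rxiA: ΔΔCt = (25.09−14.65) − (25.06−15.09) = 10.44 − 9.97 = 0.47; fold change = 2^-0.47 = 0.722
twcZ: ΔΔCt = (34.08−14.65) − (30.65−15.09) = 19.43 − 15.56 = 3.87; fold change = 2^-3.87 = 0.068
rezE has the largest |ΔΔCt| = 4.68.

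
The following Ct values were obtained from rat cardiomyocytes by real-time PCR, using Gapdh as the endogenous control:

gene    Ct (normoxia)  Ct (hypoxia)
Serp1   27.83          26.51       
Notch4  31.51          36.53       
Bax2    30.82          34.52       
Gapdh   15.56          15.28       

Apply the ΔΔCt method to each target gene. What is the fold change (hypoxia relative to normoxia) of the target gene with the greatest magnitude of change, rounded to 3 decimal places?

Serp1: ΔΔCt = (26.51−15.28) − (27.83−15.56) = 11.23 − 12.27 = -1.04; fold change = 2^1.04 = 2.056
Notch4: ΔΔCt = (36.53−15.28) − (31.51−15.56) = 21.25 − 15.95 = 5.30; fold change = 2^-5.30 = 0.025
Bax2: ΔΔCt = (34.52−15.28) − (30.82−15.56) = 19.24 − 15.26 = 3.98; fold change = 2^-3.98 = 0.063
Notch4 has the largest |ΔΔCt| = 5.30.

0.025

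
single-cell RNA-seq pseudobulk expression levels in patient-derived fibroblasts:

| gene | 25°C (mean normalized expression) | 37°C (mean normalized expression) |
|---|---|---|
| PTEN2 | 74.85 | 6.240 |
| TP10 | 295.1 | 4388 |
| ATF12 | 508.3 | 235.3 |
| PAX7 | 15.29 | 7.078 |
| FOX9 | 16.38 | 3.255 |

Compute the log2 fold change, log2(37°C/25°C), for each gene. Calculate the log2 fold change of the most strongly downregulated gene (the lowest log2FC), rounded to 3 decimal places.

log2(6.240/74.85) = -3.584  (PTEN2)
log2(4388/295.1) = 3.894  (TP10)
log2(235.3/508.3) = -1.111  (ATF12)
log2(7.078/15.29) = -1.111  (PAX7)
log2(3.255/16.38) = -2.331  (FOX9)
PTEN2 is most strongly downregulated.

-3.584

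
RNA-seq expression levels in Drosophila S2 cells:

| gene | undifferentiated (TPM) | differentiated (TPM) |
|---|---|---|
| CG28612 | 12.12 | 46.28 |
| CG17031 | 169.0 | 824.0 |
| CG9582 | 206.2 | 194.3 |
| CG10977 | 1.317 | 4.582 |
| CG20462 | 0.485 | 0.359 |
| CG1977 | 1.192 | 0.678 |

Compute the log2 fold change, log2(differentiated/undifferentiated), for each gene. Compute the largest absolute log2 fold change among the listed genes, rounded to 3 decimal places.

2.286

log2(46.28/12.12) = 1.933  (CG28612)
log2(824.0/169.0) = 2.286  (CG17031)
log2(194.3/206.2) = -0.086  (CG9582)
log2(4.582/1.317) = 1.799  (CG10977)
log2(0.359/0.485) = -0.434  (CG20462)
log2(0.678/1.192) = -0.814  (CG1977)
The largest magnitude belongs to CG17031.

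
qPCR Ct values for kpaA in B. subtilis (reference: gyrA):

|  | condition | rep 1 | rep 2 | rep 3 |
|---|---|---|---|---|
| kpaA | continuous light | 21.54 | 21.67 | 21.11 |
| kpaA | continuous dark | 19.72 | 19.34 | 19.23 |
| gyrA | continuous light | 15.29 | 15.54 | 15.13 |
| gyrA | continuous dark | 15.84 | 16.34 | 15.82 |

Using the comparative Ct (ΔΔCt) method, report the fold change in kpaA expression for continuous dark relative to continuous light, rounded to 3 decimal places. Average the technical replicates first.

6.453

Mean Ct: kpaA continuous light 21.440; kpaA continuous dark 19.430; gyrA continuous light 15.320; gyrA continuous dark 16.000
ΔCt(continuous light) = 21.440 − 15.320 = 6.120
ΔCt(continuous dark) = 19.430 − 16.000 = 3.430
ΔΔCt = 3.430 − 6.120 = -2.690
Fold change = 2^(−(-2.690)) = 2^2.690 = 6.4531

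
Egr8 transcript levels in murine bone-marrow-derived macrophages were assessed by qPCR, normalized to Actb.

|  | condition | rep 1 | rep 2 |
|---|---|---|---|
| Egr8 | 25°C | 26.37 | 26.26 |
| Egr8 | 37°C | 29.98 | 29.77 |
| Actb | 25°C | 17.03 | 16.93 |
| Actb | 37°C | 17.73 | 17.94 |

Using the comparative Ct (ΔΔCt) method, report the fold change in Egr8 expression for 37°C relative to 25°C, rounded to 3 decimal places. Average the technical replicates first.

Mean Ct: Egr8 25°C 26.315; Egr8 37°C 29.875; Actb 25°C 16.980; Actb 37°C 17.835
ΔCt(25°C) = 26.315 − 16.980 = 9.335
ΔCt(37°C) = 29.875 − 17.835 = 12.040
ΔΔCt = 12.040 − 9.335 = 2.705
Fold change = 2^(−2.705) = 0.1534

0.153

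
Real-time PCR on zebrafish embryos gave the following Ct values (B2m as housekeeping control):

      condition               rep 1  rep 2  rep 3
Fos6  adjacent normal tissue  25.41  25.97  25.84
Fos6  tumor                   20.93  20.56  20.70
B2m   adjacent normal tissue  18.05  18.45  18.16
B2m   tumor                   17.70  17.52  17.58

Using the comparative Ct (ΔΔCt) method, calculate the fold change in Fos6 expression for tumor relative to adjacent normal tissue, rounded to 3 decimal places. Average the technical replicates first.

Mean Ct: Fos6 adjacent normal tissue 25.740; Fos6 tumor 20.730; B2m adjacent normal tissue 18.220; B2m tumor 17.600
ΔCt(adjacent normal tissue) = 25.740 − 18.220 = 7.520
ΔCt(tumor) = 20.730 − 17.600 = 3.130
ΔΔCt = 3.130 − 7.520 = -4.390
Fold change = 2^(−(-4.390)) = 2^4.390 = 20.9663

20.966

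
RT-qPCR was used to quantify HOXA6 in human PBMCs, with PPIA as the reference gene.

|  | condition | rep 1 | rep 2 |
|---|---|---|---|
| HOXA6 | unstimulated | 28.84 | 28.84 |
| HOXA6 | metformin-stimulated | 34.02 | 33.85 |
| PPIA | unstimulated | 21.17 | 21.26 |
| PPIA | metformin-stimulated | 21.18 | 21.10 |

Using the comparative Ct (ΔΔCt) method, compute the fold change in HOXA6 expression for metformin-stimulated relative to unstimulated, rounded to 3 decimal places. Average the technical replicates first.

Mean Ct: HOXA6 unstimulated 28.840; HOXA6 metformin-stimulated 33.935; PPIA unstimulated 21.215; PPIA metformin-stimulated 21.140
ΔCt(unstimulated) = 28.840 − 21.215 = 7.625
ΔCt(metformin-stimulated) = 33.935 − 21.140 = 12.795
ΔΔCt = 12.795 − 7.625 = 5.170
Fold change = 2^(−5.170) = 0.0278

0.028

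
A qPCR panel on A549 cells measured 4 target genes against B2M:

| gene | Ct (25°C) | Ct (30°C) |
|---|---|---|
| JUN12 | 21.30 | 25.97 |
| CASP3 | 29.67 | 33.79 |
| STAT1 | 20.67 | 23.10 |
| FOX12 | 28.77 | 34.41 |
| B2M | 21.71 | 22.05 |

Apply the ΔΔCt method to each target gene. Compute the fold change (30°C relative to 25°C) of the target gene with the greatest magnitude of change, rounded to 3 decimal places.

JUN12: ΔΔCt = (25.97−22.05) − (21.30−21.71) = 3.92 − (-0.41) = 4.33; fold change = 2^-4.33 = 0.050
CASP3: ΔΔCt = (33.79−22.05) − (29.67−21.71) = 11.74 − 7.96 = 3.78; fold change = 2^-3.78 = 0.073
STAT1: ΔΔCt = (23.10−22.05) − (20.67−21.71) = 1.05 − (-1.04) = 2.09; fold change = 2^-2.09 = 0.235
FOX12: ΔΔCt = (34.41−22.05) − (28.77−21.71) = 12.36 − 7.06 = 5.30; fold change = 2^-5.30 = 0.025
FOX12 has the largest |ΔΔCt| = 5.30.

0.025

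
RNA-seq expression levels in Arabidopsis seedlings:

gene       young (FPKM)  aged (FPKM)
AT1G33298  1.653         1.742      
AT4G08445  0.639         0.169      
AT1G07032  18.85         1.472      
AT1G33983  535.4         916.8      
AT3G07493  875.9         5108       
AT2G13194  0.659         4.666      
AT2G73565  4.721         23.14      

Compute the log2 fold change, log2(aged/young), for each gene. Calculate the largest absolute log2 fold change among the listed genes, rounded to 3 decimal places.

log2(1.742/1.653) = 0.076  (AT1G33298)
log2(0.169/0.639) = -1.919  (AT4G08445)
log2(1.472/18.85) = -3.679  (AT1G07032)
log2(916.8/535.4) = 0.776  (AT1G33983)
log2(5108/875.9) = 2.544  (AT3G07493)
log2(4.666/0.659) = 2.824  (AT2G13194)
log2(23.14/4.721) = 2.293  (AT2G73565)
The largest magnitude belongs to AT1G07032.

3.679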